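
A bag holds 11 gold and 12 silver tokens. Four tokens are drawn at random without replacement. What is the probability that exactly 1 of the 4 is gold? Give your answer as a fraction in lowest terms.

There are C(23,4) = 8855 ways to choose 4 from 23.
Selections with exactly 1 gold: choose 1 of the 11 gold and 3 of the 12 silver, C(11,1)·C(12,3) = 11·220 = 2420.
Probability = 2420/8855 = 44/161.

44/161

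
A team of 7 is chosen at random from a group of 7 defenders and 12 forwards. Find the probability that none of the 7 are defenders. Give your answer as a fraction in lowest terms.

66/4199

There are C(19,7) = 50388 possible selections.
Selections with no defenders (all forwards): C(12,7) = 792.
Probability = 792/50388 = 66/4199.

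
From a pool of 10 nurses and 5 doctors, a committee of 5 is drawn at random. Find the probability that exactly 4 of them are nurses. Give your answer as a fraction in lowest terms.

50/143

The sample space is all 5-subsets of the 15: C(15,5) = 3003.
Selections with exactly 4 nurses: choose 4 of the 10 nurses and 1 of the 5 doctors, C(10,4)·C(5,1) = 210·5 = 1050.
Probability = 1050/3003 = 50/143.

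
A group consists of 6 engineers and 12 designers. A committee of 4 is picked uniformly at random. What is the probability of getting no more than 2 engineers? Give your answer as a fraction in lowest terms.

There are C(18,4) = 3060 ways to choose the 4.
Count the complement (more than 2 engineers): C(6,3)·C(12,1) + C(6,4)·C(12,0) = 240 + 15 = 255.
Probability = 1 − 255/3060 = 2805/3060 = 11/12.

11/12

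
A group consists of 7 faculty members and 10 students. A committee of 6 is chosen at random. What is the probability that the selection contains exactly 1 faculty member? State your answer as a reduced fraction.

Total number of selections: C(17,6) = 12376.
Selections with exactly 1 faculty member: choose 1 of the 7 faculty members and 5 of the 10 students, C(7,1)·C(10,5) = 7·252 = 1764.
Probability = 1764/12376 = 63/442.

63/442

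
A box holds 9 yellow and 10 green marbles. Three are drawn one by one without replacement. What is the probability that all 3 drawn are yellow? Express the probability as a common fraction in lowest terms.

Multiply the conditional probabilities at each draw: 9/19 · 8/18 · 7/17 = 504/5814 = 28/323.

28/323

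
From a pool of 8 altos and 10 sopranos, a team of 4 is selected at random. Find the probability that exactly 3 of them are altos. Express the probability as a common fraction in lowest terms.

28/153

The sample space is all 4-subsets of the 18: C(18,4) = 3060.
Selections with exactly 3 altos: choose 3 of the 8 altos and 1 of the 10 sopranos, C(8,3)·C(10,1) = 56·10 = 560.
Probability = 560/3060 = 28/153.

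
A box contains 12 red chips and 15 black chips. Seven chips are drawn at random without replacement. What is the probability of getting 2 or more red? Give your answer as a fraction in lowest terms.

383/414

There are C(27,7) = 888030 ways to choose the 7.
Count the complement (fewer than 2 red): C(12,0)·C(15,7) + C(12,1)·C(15,6) = 6435 + 60060 = 66495.
Probability = 1 − 66495/888030 = 821535/888030 = 383/414.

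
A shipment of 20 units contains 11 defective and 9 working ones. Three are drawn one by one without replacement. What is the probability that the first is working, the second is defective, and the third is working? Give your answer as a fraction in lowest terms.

11/95

Multiply the conditional probabilities at each draw: 9/20 · 11/19 · 8/18 = 792/6840 = 11/95.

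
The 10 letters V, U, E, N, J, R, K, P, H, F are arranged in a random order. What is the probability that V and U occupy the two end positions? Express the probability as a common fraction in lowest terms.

1/45

There are 10! = 3628800 arrangements.
Place V and U at the ends in 2 ways, arrange the remaining 8 in 8! = 40320 ways: 2·40320 = 80640.
Probability = 80640/3628800 = 1/45.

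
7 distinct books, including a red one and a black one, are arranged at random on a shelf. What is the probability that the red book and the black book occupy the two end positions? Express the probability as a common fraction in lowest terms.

1/21

There are 7! = 5040 arrangements.
Place the red book and the black book at the ends in 2 ways, arrange the remaining 5 in 5! = 120 ways: 2·120 = 240.
Probability = 240/5040 = 1/21.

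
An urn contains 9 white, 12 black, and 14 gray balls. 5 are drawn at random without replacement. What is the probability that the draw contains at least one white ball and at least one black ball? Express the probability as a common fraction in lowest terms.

There are C(35,5) = 324632 possible draws.
By inclusion-exclusion on the complements, draws missing all white or all black: C(26,5) + C(23,5) − C(14,5) = 65780 + 33649 − 2002 = 97427.
So draws with at least one of each: 324632 − 97427 = 227205, probability 227205/324632 = 1215/1736.

1215/1736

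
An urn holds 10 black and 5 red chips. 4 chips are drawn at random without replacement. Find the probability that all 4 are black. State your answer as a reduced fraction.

2/13

There are C(15,4) = 1365 possible selections.
Selections with all black: C(10,4) = 210.
Probability = 210/1365 = 2/13.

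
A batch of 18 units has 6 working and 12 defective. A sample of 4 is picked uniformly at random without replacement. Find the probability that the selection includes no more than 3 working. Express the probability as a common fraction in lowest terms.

Total selections: C(18,4) = 3060.
The complement is exactly 4 working: C(6,4)·C(12,0) = 15.
Probability = 1 − 15/3060 = 3045/3060 = 203/204.

203/204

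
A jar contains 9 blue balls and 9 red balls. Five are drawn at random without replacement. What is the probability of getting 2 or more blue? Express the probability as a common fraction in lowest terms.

29/34

There are C(18,5) = 8568 ways to choose the 5.
Favorable selections (2 or more blue): C(9,2)·C(9,3) + C(9,3)·C(9,2) + C(9,4)·C(9,1) + C(9,5)·C(9,0) = 3024 + 3024 + 1134 + 126 = 7308.
Probability = 7308/8568 = 29/34.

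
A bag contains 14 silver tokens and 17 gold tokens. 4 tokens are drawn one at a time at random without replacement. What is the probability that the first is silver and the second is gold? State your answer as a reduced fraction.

119/465

Multiply the conditional probabilities at each draw: 14/31 · 17/30 = 238/930 = 119/465.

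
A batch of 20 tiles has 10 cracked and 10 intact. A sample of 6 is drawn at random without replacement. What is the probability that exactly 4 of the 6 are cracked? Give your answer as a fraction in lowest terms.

315/1292

Total number of selections: C(20,6) = 38760.
Selections with exactly 4 cracked: choose 4 of the 10 cracked and 2 of the 10 intact, C(10,4)·C(10,2) = 210·45 = 9450.
Probability = 9450/38760 = 315/1292.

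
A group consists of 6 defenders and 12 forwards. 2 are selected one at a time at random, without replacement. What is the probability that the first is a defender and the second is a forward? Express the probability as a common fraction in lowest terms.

Multiply the conditional probabilities at each draw: 6/18 · 12/17 = 72/306 = 4/17.

4/17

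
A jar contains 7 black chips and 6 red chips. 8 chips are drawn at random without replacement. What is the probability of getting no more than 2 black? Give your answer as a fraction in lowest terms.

7/429

Total selections: C(13,8) = 1287.
Favorable selections (no more than 2 black): C(7,2)·C(6,6) = 21.
Probability = 21/1287 = 7/429.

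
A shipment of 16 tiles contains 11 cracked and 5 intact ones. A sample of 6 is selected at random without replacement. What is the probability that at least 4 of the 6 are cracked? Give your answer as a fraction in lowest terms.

69/91

Total selections: C(16,6) = 8008.
Favorable selections (at least 4 cracked): C(11,4)·C(5,2) + C(11,5)·C(5,1) + C(11,6)·C(5,0) = 3300 + 2310 + 462 = 6072.
Probability = 6072/8008 = 69/91.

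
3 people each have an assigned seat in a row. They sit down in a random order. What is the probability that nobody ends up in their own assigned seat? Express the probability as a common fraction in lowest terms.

1/3

There are 3! = 6 seatings.
By inclusion-exclusion, seatings with no fixed points: C(3,0)·3! − C(3,1)·2! + C(3,2)·1! − C(3,3)·0! = 2.
Probability = 2/6 = 1/3.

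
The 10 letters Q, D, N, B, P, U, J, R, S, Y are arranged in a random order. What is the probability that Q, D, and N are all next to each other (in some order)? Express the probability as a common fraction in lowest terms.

There are 10! = 3628800 arrangements.
Treat the three as one block: 8! placements × 3! orders within the block = 40320·6 = 241920.
Probability = 241920/3628800 = 1/15.

1/15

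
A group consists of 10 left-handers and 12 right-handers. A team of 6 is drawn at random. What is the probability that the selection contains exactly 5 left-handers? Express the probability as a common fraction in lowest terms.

144/3553

Total number of selections: C(22,6) = 74613.
Selections with exactly 5 left-handers: choose 5 of the 10 left-handers and 1 of the 12 right-handers, C(10,5)·C(12,1) = 252·12 = 3024.
Probability = 3024/74613 = 144/3553.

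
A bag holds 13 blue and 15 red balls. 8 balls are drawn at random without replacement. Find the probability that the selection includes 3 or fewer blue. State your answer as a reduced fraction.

There are C(28,8) = 3108105 ways to choose the 8.
Favorable selections (3 or fewer blue): C(13,0)·C(15,8) + C(13,1)·C(15,7) + C(13,2)·C(15,6) + C(13,3)·C(15,5) = 6435 + 83655 + 390390 + 858858 = 1339338.
Probability = 1339338/3108105 = 446/1035.

446/1035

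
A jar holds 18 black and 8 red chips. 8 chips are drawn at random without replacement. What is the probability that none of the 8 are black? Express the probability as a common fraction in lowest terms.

There are C(26,8) = 1562275 possible selections.
Selections with no black (all red): C(8,8) = 1.
Probability = 1/1562275.

1/1562275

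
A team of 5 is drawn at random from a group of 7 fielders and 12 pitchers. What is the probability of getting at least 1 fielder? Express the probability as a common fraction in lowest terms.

301/323

Total selections: C(19,5) = 11628.
The complement is all 5 are pitchers: C(12,5) = 792.
Probability = 1 − 792/11628 = 10836/11628 = 301/323.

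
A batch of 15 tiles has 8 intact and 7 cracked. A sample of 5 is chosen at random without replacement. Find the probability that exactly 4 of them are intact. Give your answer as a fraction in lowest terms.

The sample space is all 5-subsets of the 15: C(15,5) = 3003.
Selections with exactly 4 intact: choose 4 of the 8 intact and 1 of the 7 cracked, C(8,4)·C(7,1) = 70·7 = 490.
Probability = 490/3003 = 70/429.

70/429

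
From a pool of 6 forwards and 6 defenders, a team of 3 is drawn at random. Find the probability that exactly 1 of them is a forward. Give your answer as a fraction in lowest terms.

9/22

The sample space is all 3-subsets of the 12: C(12,3) = 220.
Selections with exactly 1 forward: choose 1 of the 6 forwards and 2 of the 6 defenders, C(6,1)·C(6,2) = 6·15 = 90.
Probability = 90/220 = 9/22.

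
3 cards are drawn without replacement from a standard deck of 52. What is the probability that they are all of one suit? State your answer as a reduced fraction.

There are C(52,3) = 22100 possible 3-card hands.
Hands of one suit: 4 suits × C(13,3) = 4·286 = 1144.
Probability = 1144/22100 = 22/425.

22/425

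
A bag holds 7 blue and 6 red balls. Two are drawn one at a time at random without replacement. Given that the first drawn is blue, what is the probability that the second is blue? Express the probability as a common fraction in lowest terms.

After removing one blue, 12 remain: 6 blue and 6 red.
So the probability the next is blue is 6/12 = 1/2.

1/2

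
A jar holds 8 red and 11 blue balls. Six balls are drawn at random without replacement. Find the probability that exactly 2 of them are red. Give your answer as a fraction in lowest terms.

There are C(19,6) = 27132 ways to choose 6 from 19.
Selections with exactly 2 red: choose 2 of the 8 red and 4 of the 11 blue, C(8,2)·C(11,4) = 28·330 = 9240.
Probability = 9240/27132 = 110/323.

110/323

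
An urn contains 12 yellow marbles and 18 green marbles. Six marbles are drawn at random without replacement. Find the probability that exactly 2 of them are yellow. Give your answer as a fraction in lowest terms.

The sample space is all 6-subsets of the 30: C(30,6) = 593775.
Selections with exactly 2 yellow: choose 2 of the 12 yellow and 4 of the 18 green, C(12,2)·C(18,4) = 66·3060 = 201960.
Probability = 201960/593775 = 4488/13195.

4488/13195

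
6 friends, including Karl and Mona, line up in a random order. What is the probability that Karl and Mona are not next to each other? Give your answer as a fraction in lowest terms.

2/3

There are 6! = 720 arrangements.
Arrangements with Karl and Mona adjacent: 2·5! = 240.
So not adjacent: 720 − 240 = 480, probability 480/720 = 2/3.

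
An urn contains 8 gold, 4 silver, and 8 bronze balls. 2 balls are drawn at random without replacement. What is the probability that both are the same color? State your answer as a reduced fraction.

There are C(20,2) = 190 ways to draw 2 balls.
All same color: C(8,2) + C(4,2) + C(8,2) = 28 + 6 + 28 = 62.
Probability = 62/190 = 31/95.

31/95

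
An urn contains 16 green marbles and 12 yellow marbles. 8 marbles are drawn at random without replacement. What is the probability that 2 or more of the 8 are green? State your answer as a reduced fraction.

4466/4485

There are C(28,8) = 3108105 ways to choose the 8.
Count the complement (fewer than 2 green): C(16,0)·C(12,8) + C(16,1)·C(12,7) = 495 + 12672 = 13167.
Probability = 1 − 13167/3108105 = 3094938/3108105 = 4466/4485.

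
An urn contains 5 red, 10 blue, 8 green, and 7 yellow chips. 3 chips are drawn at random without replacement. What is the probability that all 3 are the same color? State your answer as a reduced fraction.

221/4060

There are C(30,3) = 4060 ways to draw 3 chips.
All same color: C(5,3) + C(10,3) + C(8,3) + C(7,3) = 10 + 120 + 56 + 35 = 221.
Probability = 221/4060.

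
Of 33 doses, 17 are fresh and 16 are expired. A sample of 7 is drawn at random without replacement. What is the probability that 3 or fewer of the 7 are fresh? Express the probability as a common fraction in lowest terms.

There are C(33,7) = 4272048 ways to choose the 7.
Favorable selections (3 or fewer fresh): C(17,0)·C(16,7) + C(17,1)·C(16,6) + C(17,2)·C(16,5) + C(17,3)·C(16,4) = 11440 + 136136 + 594048 + 1237600 = 1979224.
Probability = 1979224/4272048 = 247403/534006.

247403/534006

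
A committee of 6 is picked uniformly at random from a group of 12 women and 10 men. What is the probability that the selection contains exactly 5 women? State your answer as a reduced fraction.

There are C(22,6) = 74613 ways to choose 6 from 22.
Selections with exactly 5 women: choose 5 of the 12 women and 1 of the 10 men, C(12,5)·C(10,1) = 792·10 = 7920.
Probability = 7920/74613 = 240/2261.

240/2261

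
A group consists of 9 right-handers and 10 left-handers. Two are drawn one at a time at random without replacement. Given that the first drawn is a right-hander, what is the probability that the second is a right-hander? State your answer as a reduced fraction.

4/9

After removing one right-hander, 18 remain: 8 right-handers and 10 left-handers.
So the probability the next is a right-hander is 8/18 = 4/9.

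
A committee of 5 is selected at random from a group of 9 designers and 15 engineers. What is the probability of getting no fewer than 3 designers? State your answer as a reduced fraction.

Total selections: C(24,5) = 42504.
Favorable selections (no fewer than 3 designers): C(9,3)·C(15,2) + C(9,4)·C(15,1) + C(9,5)·C(15,0) = 8820 + 1890 + 126 = 10836.
Probability = 10836/42504 = 129/506.

129/506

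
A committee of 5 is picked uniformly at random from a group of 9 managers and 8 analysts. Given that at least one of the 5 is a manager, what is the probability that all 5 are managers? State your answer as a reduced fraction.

Work in counts. Selections with at least one manager: C(17,5) − C(8,5) = 6188 − 56 = 6132.
Of those, selections where all 5 are managers: C(9,5) = 126.
Conditional probability = 126/6132 = 3/146.

3/146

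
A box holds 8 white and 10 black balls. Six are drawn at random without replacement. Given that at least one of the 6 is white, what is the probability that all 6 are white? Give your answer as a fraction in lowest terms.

Work in counts. Selections with at least one white: C(18,6) − C(10,6) = 18564 − 210 = 18354.
Of those, selections where all 6 are white: C(8,6) = 28.
Conditional probability = 28/18354 = 2/1311.

2/1311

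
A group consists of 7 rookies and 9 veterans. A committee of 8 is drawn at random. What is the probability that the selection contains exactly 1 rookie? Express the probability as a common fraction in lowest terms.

14/715

There are C(16,8) = 12870 ways to choose 8 from 16.
Selections with exactly 1 rookie: choose 1 of the 7 rookies and 7 of the 9 veterans, C(7,1)·C(9,7) = 7·36 = 252.
Probability = 252/12870 = 14/715.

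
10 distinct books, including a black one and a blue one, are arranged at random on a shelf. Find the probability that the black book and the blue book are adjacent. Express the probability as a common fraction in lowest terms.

1/5

There are 10! = 3628800 arrangements.
Treat the black book and the blue book as a block: 9! arrangements of the blocks × 2 orders within the block = 2·362880 = 725760.
Probability = 725760/3628800 = 1/5.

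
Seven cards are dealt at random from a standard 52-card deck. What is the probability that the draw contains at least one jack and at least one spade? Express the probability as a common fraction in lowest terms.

53122231/133784560

There are C(52,7) = 133784560 possible draws.
By inclusion-exclusion on the complements, draws missing all jacks or all spades: C(48,7) + C(39,7) − C(36,7) = 73629072 + 15380937 − 8347680 = 80662329.
So draws with at least one of each: 133784560 − 80662329 = 53122231, probability 53122231/133784560.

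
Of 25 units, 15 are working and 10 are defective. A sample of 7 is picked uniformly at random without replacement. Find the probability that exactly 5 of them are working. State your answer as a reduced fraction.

2457/8740

Total number of selections: C(25,7) = 480700.
Selections with exactly 5 working: choose 5 of the 15 working and 2 of the 10 defective, C(15,5)·C(10,2) = 3003·45 = 135135.
Probability = 135135/480700 = 2457/8740.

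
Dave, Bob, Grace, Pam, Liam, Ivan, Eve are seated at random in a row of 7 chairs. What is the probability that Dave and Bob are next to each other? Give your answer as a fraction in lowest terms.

There are 7! = 5040 arrangements.
Treat Dave and Bob as a block: 6! arrangements of the blocks × 2 orders within the block = 2·720 = 1440.
Probability = 1440/5040 = 2/7.

2/7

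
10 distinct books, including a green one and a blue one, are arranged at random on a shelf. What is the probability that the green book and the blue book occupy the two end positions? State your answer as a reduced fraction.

1/45

There are 10! = 3628800 arrangements.
Place the green book and the blue book at the ends in 2 ways, arrange the remaining 8 in 8! = 40320 ways: 2·40320 = 80640.
Probability = 80640/3628800 = 1/45.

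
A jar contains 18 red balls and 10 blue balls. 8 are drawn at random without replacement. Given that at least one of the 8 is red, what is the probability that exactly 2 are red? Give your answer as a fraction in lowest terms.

Work in counts. Selections with at least one red: C(28,8) − C(10,8) = 3108105 − 45 = 3108060.
Of those, selections where exactly 2 are red: C(18,2)·C(10,6) = 153·210 = 32130.
Conditional probability = 32130/3108060 = 357/34534.

357/34534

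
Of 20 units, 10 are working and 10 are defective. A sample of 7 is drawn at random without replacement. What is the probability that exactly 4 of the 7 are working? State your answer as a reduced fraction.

Total number of selections: C(20,7) = 77520.
Selections with exactly 4 working: choose 4 of the 10 working and 3 of the 10 defective, C(10,4)·C(10,3) = 210·120 = 25200.
Probability = 25200/77520 = 105/323.

105/323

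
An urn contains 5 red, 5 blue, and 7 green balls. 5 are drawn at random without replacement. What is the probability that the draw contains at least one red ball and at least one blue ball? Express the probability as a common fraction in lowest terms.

4625/6188

There are C(17,5) = 6188 possible draws.
By inclusion-exclusion on the complements, draws missing all red or all blue: C(12,5) + C(12,5) − C(7,5) = 792 + 792 − 21 = 1563.
So draws with at least one of each: 6188 − 1563 = 4625, probability 4625/6188.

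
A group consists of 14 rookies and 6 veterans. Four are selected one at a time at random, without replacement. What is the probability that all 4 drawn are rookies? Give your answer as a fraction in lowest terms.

1001/4845

Multiply the conditional probabilities at each draw: 14/20 · 13/19 · 12/18 · 11/17 = 24024/116280 = 1001/4845.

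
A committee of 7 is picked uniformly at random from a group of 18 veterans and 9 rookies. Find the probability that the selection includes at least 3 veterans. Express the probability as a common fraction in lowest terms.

3706/3795

Total selections: C(27,7) = 888030.
Count the complement (fewer than 3 veterans): C(18,0)·C(9,7) + C(18,1)·C(9,6) + C(18,2)·C(9,5) = 36 + 1512 + 19278 = 20826.
Probability = 1 − 20826/888030 = 867204/888030 = 3706/3795.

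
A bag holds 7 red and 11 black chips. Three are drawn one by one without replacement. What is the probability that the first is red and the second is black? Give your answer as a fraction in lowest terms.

Multiply the conditional probabilities at each draw: 7/18 · 11/17 = 77/306.

77/306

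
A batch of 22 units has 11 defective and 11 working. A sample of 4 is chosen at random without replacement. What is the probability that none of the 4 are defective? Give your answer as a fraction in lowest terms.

6/133

There are C(22,4) = 7315 possible selections.
Selections with no defective (all working): C(11,4) = 330.
Probability = 330/7315 = 6/133.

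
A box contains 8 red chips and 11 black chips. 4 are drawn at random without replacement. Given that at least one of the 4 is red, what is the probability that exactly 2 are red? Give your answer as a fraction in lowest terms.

Work in counts. Selections with at least one red: C(19,4) − C(11,4) = 3876 − 330 = 3546.
Of those, selections where exactly 2 are red: C(8,2)·C(11,2) = 28·55 = 1540.
Conditional probability = 1540/3546 = 770/1773.

770/1773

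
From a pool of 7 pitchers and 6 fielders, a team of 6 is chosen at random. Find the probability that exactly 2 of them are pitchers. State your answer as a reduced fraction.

105/572

Total number of selections: C(13,6) = 1716.
Selections with exactly 2 pitchers: choose 2 of the 7 pitchers and 4 of the 6 fielders, C(7,2)·C(6,4) = 21·15 = 315.
Probability = 315/1716 = 105/572.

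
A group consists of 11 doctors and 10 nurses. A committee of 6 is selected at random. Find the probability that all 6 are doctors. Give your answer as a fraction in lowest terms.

There are C(21,6) = 54264 possible selections.
Selections with all doctors: C(11,6) = 462.
Probability = 462/54264 = 11/1292.

11/1292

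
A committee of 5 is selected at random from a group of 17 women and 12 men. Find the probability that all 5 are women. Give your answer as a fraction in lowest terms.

There are C(29,5) = 118755 possible selections.
Selections with all women: C(17,5) = 6188.
Probability = 6188/118755 = 68/1305.

68/1305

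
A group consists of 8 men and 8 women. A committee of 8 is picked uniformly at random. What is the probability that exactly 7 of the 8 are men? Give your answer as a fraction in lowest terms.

Total number of selections: C(16,8) = 12870.
Selections with exactly 7 men: choose 7 of the 8 men and 1 of the 8 women, C(8,7)·C(8,1) = 8·8 = 64.
Probability = 64/12870 = 32/6435.

32/6435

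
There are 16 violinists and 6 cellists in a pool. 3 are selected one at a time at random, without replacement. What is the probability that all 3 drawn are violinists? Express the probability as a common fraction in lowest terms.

Multiply the conditional probabilities at each draw: 16/22 · 15/21 · 14/20 = 3360/9240 = 4/11.

4/11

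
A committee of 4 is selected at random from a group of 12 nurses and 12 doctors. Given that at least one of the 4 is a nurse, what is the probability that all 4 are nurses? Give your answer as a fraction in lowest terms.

15/307

Work in counts. Selections with at least one nurse: C(24,4) − C(12,4) = 10626 − 495 = 10131.
Of those, selections where all 4 are nurses: C(12,4) = 495.
Conditional probability = 495/10131 = 15/307.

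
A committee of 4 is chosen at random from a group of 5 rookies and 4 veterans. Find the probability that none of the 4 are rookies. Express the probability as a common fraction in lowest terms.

1/126

There are C(9,4) = 126 possible selections.
Selections with no rookies (all veterans): C(4,4) = 1.
Probability = 1/126.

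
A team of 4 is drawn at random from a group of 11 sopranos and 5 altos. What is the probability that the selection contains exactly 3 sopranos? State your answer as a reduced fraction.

The sample space is all 4-subsets of the 16: C(16,4) = 1820.
Selections with exactly 3 sopranos: choose 3 of the 11 sopranos and 1 of the 5 altos, C(11,3)·C(5,1) = 165·5 = 825.
Probability = 825/1820 = 165/364.

165/364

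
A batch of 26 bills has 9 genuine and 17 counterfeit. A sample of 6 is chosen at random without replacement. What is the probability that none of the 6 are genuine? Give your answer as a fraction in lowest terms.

There are C(26,6) = 230230 possible selections.
Selections with no genuine (all counterfeit): C(17,6) = 12376.
Probability = 12376/230230 = 68/1265.

68/1265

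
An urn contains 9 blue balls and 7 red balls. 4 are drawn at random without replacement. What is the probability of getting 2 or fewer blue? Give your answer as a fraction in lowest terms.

79/130

There are C(16,4) = 1820 ways to choose the 4.
Favorable selections (2 or fewer blue): C(9,0)·C(7,4) + C(9,1)·C(7,3) + C(9,2)·C(7,2) = 35 + 315 + 756 = 1106.
Probability = 1106/1820 = 79/130.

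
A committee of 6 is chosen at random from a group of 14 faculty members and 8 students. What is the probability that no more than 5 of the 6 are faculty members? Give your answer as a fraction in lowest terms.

Total selections: C(22,6) = 74613.
The complement is exactly 6 faculty members: C(14,6)·C(8,0) = 3003.
Probability = 1 − 3003/74613 = 71610/74613 = 310/323.

310/323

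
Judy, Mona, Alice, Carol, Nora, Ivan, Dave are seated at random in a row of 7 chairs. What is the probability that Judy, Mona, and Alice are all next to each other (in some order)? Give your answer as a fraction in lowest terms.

1/7

There are 7! = 5040 arrangements.
Treat the three as one block: 5! placements × 3! orders within the block = 120·6 = 720.
Probability = 720/5040 = 1/7.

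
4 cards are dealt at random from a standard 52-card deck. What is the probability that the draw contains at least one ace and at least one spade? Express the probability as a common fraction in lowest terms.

52799/270725

There are C(52,4) = 270725 possible draws.
By inclusion-exclusion on the complements, draws missing all aces or all spades: C(48,4) + C(39,4) − C(36,4) = 194580 + 82251 − 58905 = 217926.
So draws with at least one of each: 270725 − 217926 = 52799, probability 52799/270725.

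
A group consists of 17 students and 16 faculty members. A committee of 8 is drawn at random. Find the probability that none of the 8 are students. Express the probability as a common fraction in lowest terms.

There are C(33,8) = 13884156 possible selections.
Selections with no students (all faculty members): C(16,8) = 12870.
Probability = 12870/13884156 = 5/5394.

5/5394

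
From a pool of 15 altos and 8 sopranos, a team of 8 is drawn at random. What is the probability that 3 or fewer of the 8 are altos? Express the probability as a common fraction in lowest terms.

Total selections: C(23,8) = 490314.
Favorable selections (3 or fewer altos): C(15,0)·C(8,8) + C(15,1)·C(8,7) + C(15,2)·C(8,6) + C(15,3)·C(8,5) = 1 + 120 + 2940 + 25480 = 28541.
Probability = 28541/490314.

28541/490314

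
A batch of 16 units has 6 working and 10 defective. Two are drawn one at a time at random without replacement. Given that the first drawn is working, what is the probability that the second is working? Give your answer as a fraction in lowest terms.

1/3

After removing one working, 15 remain: 5 working and 10 defective.
So the probability the next is working is 5/15 = 1/3.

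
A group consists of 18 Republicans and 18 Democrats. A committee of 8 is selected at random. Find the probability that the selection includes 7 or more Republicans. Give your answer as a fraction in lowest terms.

Total selections: C(36,8) = 30260340.
Favorable selections (7 or more Republicans): C(18,7)·C(18,1) + C(18,8)·C(18,0) = 572832 + 43758 = 616590.
Probability = 616590/30260340 = 13/638.

13/638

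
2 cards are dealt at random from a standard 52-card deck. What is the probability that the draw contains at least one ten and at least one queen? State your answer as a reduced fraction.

8/663

There are C(52,2) = 1326 possible draws.
By inclusion-exclusion on the complements, draws missing all tens or all queens: C(48,2) + C(48,2) − C(44,2) = 1128 + 1128 − 946 = 1310.
So draws with at least one of each: 1326 − 1310 = 16, probability 16/1326 = 8/663.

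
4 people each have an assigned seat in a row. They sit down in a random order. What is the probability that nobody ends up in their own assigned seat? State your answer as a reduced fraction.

There are 4! = 24 seatings.
By inclusion-exclusion, seatings with no fixed points: C(4,0)·4! − C(4,1)·3! + C(4,2)·2! − C(4,3)·1! + C(4,4)·0! = 9.
Probability = 9/24 = 3/8.

3/8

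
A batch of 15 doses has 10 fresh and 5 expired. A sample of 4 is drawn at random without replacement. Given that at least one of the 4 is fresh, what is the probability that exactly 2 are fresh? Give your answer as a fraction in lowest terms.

45/136

Work in counts. Selections with at least one fresh: C(15,4) − C(5,4) = 1365 − 5 = 1360.
Of those, selections where exactly 2 are fresh: C(10,2)·C(5,2) = 45·10 = 450.
Conditional probability = 450/1360 = 45/136.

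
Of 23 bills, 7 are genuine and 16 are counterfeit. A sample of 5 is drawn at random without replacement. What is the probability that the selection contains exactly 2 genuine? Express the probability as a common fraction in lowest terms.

There are C(23,5) = 33649 ways to choose 5 from 23.
Selections with exactly 2 genuine: choose 2 of the 7 genuine and 3 of the 16 counterfeit, C(7,2)·C(16,3) = 21·560 = 11760.
Probability = 11760/33649 = 1680/4807.

1680/4807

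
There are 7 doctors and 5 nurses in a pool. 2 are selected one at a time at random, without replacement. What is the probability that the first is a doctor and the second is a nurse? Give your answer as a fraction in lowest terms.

35/132

Multiply the conditional probabilities at each draw: 7/12 · 5/11 = 35/132.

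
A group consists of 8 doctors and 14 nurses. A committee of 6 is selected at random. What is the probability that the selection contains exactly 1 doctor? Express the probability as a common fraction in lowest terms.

208/969

There are C(22,6) = 74613 ways to choose 6 from 22.
Selections with exactly 1 doctor: choose 1 of the 8 doctors and 5 of the 14 nurses, C(8,1)·C(14,5) = 8·2002 = 16016.
Probability = 16016/74613 = 208/969.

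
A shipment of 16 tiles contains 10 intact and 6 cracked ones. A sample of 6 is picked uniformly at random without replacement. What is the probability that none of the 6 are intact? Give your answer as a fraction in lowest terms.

There are C(16,6) = 8008 possible selections.
Selections with no intact (all cracked): C(6,6) = 1.
Probability = 1/8008.

1/8008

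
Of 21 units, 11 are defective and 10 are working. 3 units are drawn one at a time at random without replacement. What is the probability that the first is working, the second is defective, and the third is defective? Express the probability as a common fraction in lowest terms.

55/399

Multiply the conditional probabilities at each draw: 10/21 · 11/20 · 10/19 = 1100/7980 = 55/399.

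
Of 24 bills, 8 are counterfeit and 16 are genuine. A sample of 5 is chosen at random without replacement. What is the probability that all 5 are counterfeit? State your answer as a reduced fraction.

1/759

There are C(24,5) = 42504 possible selections.
Selections with all counterfeit: C(8,5) = 56.
Probability = 56/42504 = 1/759.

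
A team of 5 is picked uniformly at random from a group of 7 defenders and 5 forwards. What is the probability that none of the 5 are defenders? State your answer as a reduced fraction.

There are C(12,5) = 792 possible selections.
Selections with no defenders (all forwards): C(5,5) = 1.
Probability = 1/792.

1/792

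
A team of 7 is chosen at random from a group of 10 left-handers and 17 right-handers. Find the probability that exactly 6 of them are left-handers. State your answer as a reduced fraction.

119/29601

The sample space is all 7-subsets of the 27: C(27,7) = 888030.
Selections with exactly 6 left-handers: choose 6 of the 10 left-handers and 1 of the 17 right-handers, C(10,6)·C(17,1) = 210·17 = 3570.
Probability = 3570/888030 = 119/29601.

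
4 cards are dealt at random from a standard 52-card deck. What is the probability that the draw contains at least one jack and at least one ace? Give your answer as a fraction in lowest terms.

1332/20825

There are C(52,4) = 270725 possible draws.
By inclusion-exclusion on the complements, draws missing all jacks or all aces: C(48,4) + C(48,4) − C(44,4) = 194580 + 194580 − 135751 = 253409.
So draws with at least one of each: 270725 − 253409 = 17316, probability 17316/270725 = 1332/20825.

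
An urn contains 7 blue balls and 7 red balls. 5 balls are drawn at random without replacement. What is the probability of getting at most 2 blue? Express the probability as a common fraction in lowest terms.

1/2

There are C(14,5) = 2002 ways to choose the 5.
Favorable selections (at most 2 blue): C(7,0)·C(7,5) + C(7,1)·C(7,4) + C(7,2)·C(7,3) = 21 + 245 + 735 = 1001.
Probability = 1001/2002 = 1/2.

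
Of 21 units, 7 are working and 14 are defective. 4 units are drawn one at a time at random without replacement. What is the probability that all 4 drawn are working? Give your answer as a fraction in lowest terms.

Multiply the conditional probabilities at each draw: 7/21 · 6/20 · 5/19 · 4/18 = 840/143640 = 1/171.

1/171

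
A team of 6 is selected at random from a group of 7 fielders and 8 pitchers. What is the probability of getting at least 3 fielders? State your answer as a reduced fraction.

Total selections: C(15,6) = 5005.
Count the complement (fewer than 3 fielders): C(7,0)·C(8,6) + C(7,1)·C(8,5) + C(7,2)·C(8,4) = 28 + 392 + 1470 = 1890.
Probability = 1 − 1890/5005 = 3115/5005 = 89/143.

89/143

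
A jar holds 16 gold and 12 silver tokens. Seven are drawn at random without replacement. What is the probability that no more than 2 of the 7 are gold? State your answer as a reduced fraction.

419/4485

Total selections: C(28,7) = 1184040.
Favorable selections (no more than 2 gold): C(16,0)·C(12,7) + C(16,1)·C(12,6) + C(16,2)·C(12,5) = 792 + 14784 + 95040 = 110616.
Probability = 110616/1184040 = 419/4485.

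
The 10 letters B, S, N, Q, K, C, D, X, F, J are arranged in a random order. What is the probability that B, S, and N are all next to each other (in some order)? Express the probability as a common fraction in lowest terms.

1/15

There are 10! = 3628800 arrangements.
Treat the three as one block: 8! placements × 3! orders within the block = 40320·6 = 241920.
Probability = 241920/3628800 = 1/15.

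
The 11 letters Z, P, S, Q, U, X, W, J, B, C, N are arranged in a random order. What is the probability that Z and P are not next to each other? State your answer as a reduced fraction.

9/11

There are 11! = 39916800 arrangements.
Arrangements with Z and P adjacent: 2·10! = 7257600.
So not adjacent: 39916800 − 7257600 = 32659200, probability 32659200/39916800 = 9/11.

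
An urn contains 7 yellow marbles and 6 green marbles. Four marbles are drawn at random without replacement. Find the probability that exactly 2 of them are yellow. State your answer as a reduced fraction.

There are C(13,4) = 715 ways to choose 4 from 13.
Selections with exactly 2 yellow: choose 2 of the 7 yellow and 2 of the 6 green, C(7,2)·C(6,2) = 21·15 = 315.
Probability = 315/715 = 63/143.

63/143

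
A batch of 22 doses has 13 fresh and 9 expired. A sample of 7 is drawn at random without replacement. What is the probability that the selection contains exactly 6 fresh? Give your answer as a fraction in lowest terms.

117/1292

There are C(22,7) = 170544 ways to choose 7 from 22.
Selections with exactly 6 fresh: choose 6 of the 13 fresh and 1 of the 9 expired, C(13,6)·C(9,1) = 1716·9 = 15444.
Probability = 15444/170544 = 117/1292.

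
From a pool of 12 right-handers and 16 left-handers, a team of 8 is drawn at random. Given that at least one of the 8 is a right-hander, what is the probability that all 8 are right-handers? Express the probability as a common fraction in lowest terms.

1/6253

Work in counts. Selections with at least one right-hander: C(28,8) − C(16,8) = 3108105 − 12870 = 3095235.
Of those, selections where all 8 are right-handers: C(12,8) = 495.
Conditional probability = 495/3095235 = 1/6253.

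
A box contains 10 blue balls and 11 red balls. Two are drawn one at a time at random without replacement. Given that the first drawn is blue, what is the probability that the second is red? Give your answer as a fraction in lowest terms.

After removing one blue, 20 remain: 9 blue and 11 red.
So the probability the next is red is 11/20.

11/20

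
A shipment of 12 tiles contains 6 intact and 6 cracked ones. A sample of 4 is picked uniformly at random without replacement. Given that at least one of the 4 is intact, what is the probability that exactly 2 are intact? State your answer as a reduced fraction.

15/32

Work in counts. Selections with at least one intact: C(12,4) − C(6,4) = 495 − 15 = 480.
Of those, selections where exactly 2 are intact: C(6,2)·C(6,2) = 15·15 = 225.
Conditional probability = 225/480 = 15/32.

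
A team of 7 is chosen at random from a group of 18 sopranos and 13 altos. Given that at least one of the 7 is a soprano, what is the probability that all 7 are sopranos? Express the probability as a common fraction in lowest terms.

816/67381

Work in counts. Selections with at least one soprano: C(31,7) − C(13,7) = 2629575 − 1716 = 2627859.
Of those, selections where all 7 are sopranos: C(18,7) = 31824.
Conditional probability = 31824/2627859 = 816/67381.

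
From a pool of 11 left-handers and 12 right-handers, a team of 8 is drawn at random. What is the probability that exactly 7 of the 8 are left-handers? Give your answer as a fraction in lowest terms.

There are C(23,8) = 490314 ways to choose 8 from 23.
Selections with exactly 7 left-handers: choose 7 of the 11 left-handers and 1 of the 12 right-handers, C(11,7)·C(12,1) = 330·12 = 3960.
Probability = 3960/490314 = 60/7429.

60/7429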